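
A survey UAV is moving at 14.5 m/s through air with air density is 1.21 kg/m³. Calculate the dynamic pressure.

q = 127 Pa

q = ½ρv² = ½ × 1.21 × 14.5² = 127 Pa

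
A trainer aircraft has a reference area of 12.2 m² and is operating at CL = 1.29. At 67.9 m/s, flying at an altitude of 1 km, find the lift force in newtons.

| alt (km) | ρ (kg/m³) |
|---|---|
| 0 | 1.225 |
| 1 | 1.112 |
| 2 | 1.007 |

At 1 km, from the table: ρ = 1.112 kg/m³.
L = ½ρv²S·CL = ½ × 1.112 × 67.9² × 12.2 × 1.29 = 40300 N ≈ 40.3 kN

L = 40300 N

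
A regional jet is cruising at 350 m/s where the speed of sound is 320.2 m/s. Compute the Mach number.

M = 1.09

M = v/a = 350 / 320.2 = 1.09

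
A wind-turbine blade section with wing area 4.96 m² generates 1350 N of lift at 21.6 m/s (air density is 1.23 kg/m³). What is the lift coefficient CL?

CL = 0.949

From L = ½ρv²S·CL, rearranging gives CL = 2L/(ρv²S).
CL = 2 × 1350 / (1.23 × 21.6² × 4.96) = 0.949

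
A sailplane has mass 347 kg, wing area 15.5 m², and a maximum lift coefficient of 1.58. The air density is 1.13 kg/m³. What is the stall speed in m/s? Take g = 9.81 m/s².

V_stall = 15.7 m/s

Stall occurs when L = W at CL,max. W = mg = 347 × 9.81 = 3404 N.
V_stall = √(2W/(ρ·S·CL,max)) = √(2 × 3404 / (1.13 × 15.5 × 1.58))
V_stall = √246 = 15.7 m/s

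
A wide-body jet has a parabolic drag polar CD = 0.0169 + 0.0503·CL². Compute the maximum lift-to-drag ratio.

(L/D)max = 17.1

For CD = CD0 + K·CL², (L/D)max occurs at CL* = √(CD0/K) and equals 1/(2√(K·CD0)).
(L/D)max = 1/(2√(0.0503 × 0.0169)) = 1/(2 × 0.02916) = 17.1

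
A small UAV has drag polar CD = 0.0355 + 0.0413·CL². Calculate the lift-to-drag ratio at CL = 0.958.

CD = 0.0355 + 0.0413 × 0.958² = 0.0734
L/D = CL/CD = 0.958 / 0.0734 = 13.1

L/D = 13.1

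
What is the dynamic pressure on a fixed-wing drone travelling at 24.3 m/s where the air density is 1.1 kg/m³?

q = 325 Pa

q = ½ρv² = ½ × 1.1 × 24.3² = 325 Pa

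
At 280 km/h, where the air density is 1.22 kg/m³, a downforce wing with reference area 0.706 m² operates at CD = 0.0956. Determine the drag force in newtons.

D = 249 N

Convert speed: v = 280 km/h ÷ 3.6 = 77.78 m/s.
D = ½ρv²S·CD = ½ × 1.22 × 77.78² × 0.706 × 0.0956 = 249 N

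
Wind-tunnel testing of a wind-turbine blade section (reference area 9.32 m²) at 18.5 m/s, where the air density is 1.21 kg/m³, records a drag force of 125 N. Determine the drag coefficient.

CD = 0.0648

From D = ½ρv²S·CD, rearranging gives CD = 2D/(ρv²S).
CD = 2 × 125 / (1.21 × 18.5² × 9.32) = 0.0648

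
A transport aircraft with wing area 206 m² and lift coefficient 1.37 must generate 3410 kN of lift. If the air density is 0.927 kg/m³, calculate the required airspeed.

L = ½ρv²S·CL ⇒ v = √(2L/(ρ·S·CL))
v = √(2 × 3.41×10^6 / (0.927 × 206 × 1.37)) = √26070 = 161 m/s

v = 161 m/s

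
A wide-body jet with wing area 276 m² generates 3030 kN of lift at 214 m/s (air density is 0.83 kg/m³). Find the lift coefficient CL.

From L = ½ρv²S·CL, rearranging gives CL = 2L/(ρv²S).
CL = 2 × 3.03×10^6 / (0.83 × 214² × 276) = 0.578

CL = 0.578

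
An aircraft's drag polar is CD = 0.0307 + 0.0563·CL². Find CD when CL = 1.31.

CD = 0.0307 + 0.0563 × 1.31² = 0.0307 + 0.09662 = 0.127

CD = 0.127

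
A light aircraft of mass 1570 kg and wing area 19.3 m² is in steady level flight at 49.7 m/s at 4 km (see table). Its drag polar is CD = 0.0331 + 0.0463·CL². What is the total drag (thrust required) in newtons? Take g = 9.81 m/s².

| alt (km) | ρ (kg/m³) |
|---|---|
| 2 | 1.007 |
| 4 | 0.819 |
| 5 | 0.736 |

D = 1210 N

At 4 km, from the table: ρ = 0.819 kg/m³.
Weight W = mg = 1570 × 9.81 = 15402 N; in level flight L = W.
Dynamic pressure q = 0.5 × 0.819 × 49.7² = 1012 Pa.
CL = W/(q·S) = 15402 / (1012 × 19.3) = 0.7889.
CD = 0.0331 + 0.0463 × 0.7889² = 0.06192.
D = q·S·CD = 1012 × 19.3 × 0.06192 = 1209 N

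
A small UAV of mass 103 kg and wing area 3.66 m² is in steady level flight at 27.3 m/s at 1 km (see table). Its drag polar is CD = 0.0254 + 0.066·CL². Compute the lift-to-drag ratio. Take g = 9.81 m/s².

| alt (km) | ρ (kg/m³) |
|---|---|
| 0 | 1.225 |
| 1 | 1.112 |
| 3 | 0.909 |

At 1 km, from the table: ρ = 1.112 kg/m³.
In steady level flight, lift balances weight: W = mg = 103 × 9.81 = 1010.4 N.
Dynamic pressure q = 0.5 × 1.112 × 27.3² = 414.4 Pa.
Required CL = L/(qS) = 1010.4/(414.4·3.66) = 0.6662.
CD = 0.0254 + 0.066 × 0.6662² = 0.0547.
L/D = CL/CD = 0.6662 / 0.0547 = 12.2

L/D = 12.2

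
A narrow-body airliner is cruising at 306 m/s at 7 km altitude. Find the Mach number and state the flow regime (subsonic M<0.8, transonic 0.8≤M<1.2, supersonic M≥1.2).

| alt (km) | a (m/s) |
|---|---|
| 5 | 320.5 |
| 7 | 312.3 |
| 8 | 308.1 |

At 7 km, from the table: a = 312.3 m/s.
M = v/a = 306 / 312.3 = 0.98
M = 0.98 → transonic.

M = 0.98 (transonic)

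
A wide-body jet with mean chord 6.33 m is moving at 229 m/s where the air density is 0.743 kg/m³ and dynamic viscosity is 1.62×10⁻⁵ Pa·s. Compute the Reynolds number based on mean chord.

Re = 6.65×10^7

Re = ρ·v·c/μ = 0.743 × 229 × 6.33 / (1.62×10⁻⁵) = 6.65×10^7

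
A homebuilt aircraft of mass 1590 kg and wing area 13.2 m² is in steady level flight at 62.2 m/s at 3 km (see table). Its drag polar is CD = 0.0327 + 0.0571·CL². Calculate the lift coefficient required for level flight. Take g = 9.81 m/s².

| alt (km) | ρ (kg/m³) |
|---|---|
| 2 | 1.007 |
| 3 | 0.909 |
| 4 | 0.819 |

CL = 0.672

At 3 km, from the table: ρ = 0.909 kg/m³.
In steady level flight, lift balances weight: W = mg = 1590 × 9.81 = 15598 N.
Dynamic pressure q = 0.5 × 0.909 × 62.2² = 1758 Pa.
CL = W/(q·S) = 15598 / (1758 × 13.2) = 0.672.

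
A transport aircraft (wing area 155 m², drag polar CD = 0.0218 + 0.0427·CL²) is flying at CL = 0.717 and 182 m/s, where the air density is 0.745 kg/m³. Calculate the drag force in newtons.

CD = 0.0218 + 0.0427 × 0.717² = 0.04375
D = ½ρv²S·CD = ½ × 0.745 × 182² × 155 × 0.04375 = 83700 N

D = 83700 N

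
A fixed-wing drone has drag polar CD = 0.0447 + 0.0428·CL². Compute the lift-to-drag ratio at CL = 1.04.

L/D = 11.4

CD = 0.0447 + 0.0428 × 1.04² = 0.09099
L/D = CL/CD = 1.04 / 0.09099 = 11.4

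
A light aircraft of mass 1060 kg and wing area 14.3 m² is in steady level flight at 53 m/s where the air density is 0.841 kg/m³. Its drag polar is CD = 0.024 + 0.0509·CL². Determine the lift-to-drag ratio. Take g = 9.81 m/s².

Level flight ⇒ L = W = m·g = 1060 × 9.81 = 10399 N.
Dynamic pressure q = 0.5 × 0.841 × 53² = 1181 Pa.
CL = W/(q·S) = 10399 / (1181 × 14.3) = 0.6156.
CD = 0.024 + 0.0509 × 0.6156² = 0.04329.
L/D = CL/CD = 0.6156 / 0.04329 = 14.2

L/D = 14.2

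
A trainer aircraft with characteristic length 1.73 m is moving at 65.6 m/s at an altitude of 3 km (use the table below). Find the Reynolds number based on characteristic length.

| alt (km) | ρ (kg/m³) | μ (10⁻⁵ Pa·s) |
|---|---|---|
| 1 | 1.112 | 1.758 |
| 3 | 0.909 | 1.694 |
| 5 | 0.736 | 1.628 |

Re = 6.09×10^6

At 3 km, from the table: ρ = 0.909 kg/m³, μ = 1.694×10⁻⁵ Pa·s.
Re = ρ·v·c/μ = 0.909 × 65.6 × 1.73 / (1.694×10⁻⁵) = 6.09×10^6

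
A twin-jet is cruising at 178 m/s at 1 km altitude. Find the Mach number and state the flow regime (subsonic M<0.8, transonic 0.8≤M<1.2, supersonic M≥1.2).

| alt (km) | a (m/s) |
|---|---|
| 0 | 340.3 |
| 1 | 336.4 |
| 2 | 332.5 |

M = 0.529 (subsonic)

At 1 km, from the table: a = 336.4 m/s.
M = v/a = 178 / 336.4 = 0.529
M = 0.529 → subsonic.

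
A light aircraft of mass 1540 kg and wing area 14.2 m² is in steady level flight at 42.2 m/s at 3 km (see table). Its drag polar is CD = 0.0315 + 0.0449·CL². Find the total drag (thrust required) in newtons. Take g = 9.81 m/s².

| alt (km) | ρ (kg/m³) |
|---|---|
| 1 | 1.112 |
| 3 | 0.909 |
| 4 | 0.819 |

At 3 km, from the table: ρ = 0.909 kg/m³.
Level flight ⇒ L = W = m·g = 1540 × 9.81 = 15107 N.
Dynamic pressure q = 0.5 × 0.909 × 42.2² = 809.4 Pa.
Required CL = L/(qS) = 15107/(809.4·14.2) = 1.314.
CD = 0.0315 + 0.0449 × 1.314² = 0.1091.
D = q·S·CD = 809.4 × 14.2 × 0.1091 = 1254 N

D = 1250 N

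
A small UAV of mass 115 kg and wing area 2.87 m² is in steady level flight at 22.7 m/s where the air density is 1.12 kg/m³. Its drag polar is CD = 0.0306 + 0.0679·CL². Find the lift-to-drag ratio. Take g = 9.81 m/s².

L/D = 8.7

Level flight ⇒ L = W = m·g = 115 × 9.81 = 1128.2 N.
q = ½ρv² = ½ × 1.12 × 22.7² = 288.6 Pa.
Required CL = L/(qS) = 1128.2/(288.6·2.87) = 1.362.
CD = 0.0306 + 0.0679 × 1.362² = 0.1566.
L/D = CL/CD = 1.362 / 0.1566 = 8.7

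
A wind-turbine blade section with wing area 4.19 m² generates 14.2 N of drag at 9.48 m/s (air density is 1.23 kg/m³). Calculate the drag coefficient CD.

CD = 0.0613

From D = ½ρv²S·CD, rearranging gives CD = 2D/(ρv²S).
CD = 2 × 14.2 / (1.23 × 9.48² × 4.19) = 0.0613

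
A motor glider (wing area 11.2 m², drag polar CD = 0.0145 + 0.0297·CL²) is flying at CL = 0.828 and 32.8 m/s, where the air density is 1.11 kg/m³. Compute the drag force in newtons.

D = 233 N

CD = 0.0145 + 0.0297 × 0.828² = 0.03486
D = ½ρv²S·CD = ½ × 1.11 × 32.8² × 11.2 × 0.03486 = 233 N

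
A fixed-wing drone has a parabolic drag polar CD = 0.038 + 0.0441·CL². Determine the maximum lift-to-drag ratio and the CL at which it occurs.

For CD = CD0 + K·CL², (L/D)max occurs at CL* = √(CD0/K) and equals 1/(2√(K·CD0)).
(L/D)max = 1/(2√(0.0441 × 0.038)) = 1/(2 × 0.04094) = 12.2
CL* = √(0.038/0.0441) = 0.928

(L/D)max = 12.2, at CL = 0.928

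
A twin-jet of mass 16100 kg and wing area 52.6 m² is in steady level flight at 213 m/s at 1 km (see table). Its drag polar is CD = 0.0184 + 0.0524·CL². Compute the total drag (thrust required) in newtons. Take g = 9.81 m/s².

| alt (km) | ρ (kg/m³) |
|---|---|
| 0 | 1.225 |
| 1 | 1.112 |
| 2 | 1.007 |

At 1 km, from the table: ρ = 1.112 kg/m³.
In steady level flight, lift balances weight: W = mg = 16100 × 9.81 = 1.5794×10^5 N.
q = ½ρv² = ½ × 1.112 × 213² = 25230 Pa.
CL = W/(q·S) = 1.5794×10^5 / (25230 × 52.6) = 0.119.
CD = 0.0184 + 0.0524 × 0.119² = 0.01914.
D = q·S·CD = 25230 × 52.6 × 0.01914 = 25400 N

D = 25400 N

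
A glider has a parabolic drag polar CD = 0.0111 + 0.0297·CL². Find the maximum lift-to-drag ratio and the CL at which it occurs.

(L/D)max = 27.5, at CL = 0.611

For CD = CD0 + K·CL², (L/D)max occurs at CL* = √(CD0/K) and equals 1/(2√(K·CD0)).
(L/D)max = 1/(2√(0.0297 × 0.0111)) = 1/(2 × 0.01816) = 27.5
CL* = √(0.0111/0.0297) = 0.611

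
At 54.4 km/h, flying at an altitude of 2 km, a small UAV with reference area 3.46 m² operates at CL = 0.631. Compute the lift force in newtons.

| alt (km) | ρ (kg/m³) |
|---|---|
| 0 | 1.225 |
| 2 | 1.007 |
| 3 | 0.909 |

L = 251 N

At 2 km, from the table: ρ = 1.007 kg/m³.
Convert speed: v = 54.4 km/h ÷ 3.6 = 15.11 m/s.
Dynamic pressure q = ½ρv² = ½ × 1.007 × 15.11² = 115 Pa.
L = q·S·CL = 115 × 3.46 × 0.631 = 251 N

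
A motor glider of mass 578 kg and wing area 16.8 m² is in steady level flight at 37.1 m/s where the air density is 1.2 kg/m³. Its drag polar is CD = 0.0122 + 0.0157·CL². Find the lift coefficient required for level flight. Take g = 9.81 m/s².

CL = 0.409

In steady level flight, lift balances weight: W = mg = 578 × 9.81 = 5670.2 N.
Dynamic pressure q = 0.5 × 1.2 × 37.1² = 825.8 Pa.
CL = 2W/(ρv²S) = 2×5670.2/(1.2×37.1²×16.8) = 0.4087.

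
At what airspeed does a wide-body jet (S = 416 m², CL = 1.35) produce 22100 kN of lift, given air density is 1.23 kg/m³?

L = ½ρv²S·CL ⇒ v = √(2L/(ρ·S·CL))
v = √(2 × 2.21×10^7 / (1.23 × 416 × 1.35)) = √63990 = 253 m/s

v = 253 m/s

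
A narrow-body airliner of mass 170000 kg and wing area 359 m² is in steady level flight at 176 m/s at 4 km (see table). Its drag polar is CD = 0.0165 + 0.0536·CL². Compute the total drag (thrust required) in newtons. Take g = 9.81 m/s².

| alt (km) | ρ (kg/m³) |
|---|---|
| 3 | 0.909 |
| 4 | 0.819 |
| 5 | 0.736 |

D = 1.08×10^5 N

At 4 km, from the table: ρ = 0.819 kg/m³.
Level flight ⇒ L = W = m·g = 170000 × 9.81 = 1.6677×10^6 N.
q = ½ρv² = ½ × 0.819 × 176² = 12680 Pa.
Required CL = L/(qS) = 1.6677×10^6/(12680·359) = 0.3662.
CD = 0.0165 + 0.0536 × 0.3662² = 0.02369.
D = q·S·CD = 12680 × 359 × 0.02369 = 1.079×10^5 N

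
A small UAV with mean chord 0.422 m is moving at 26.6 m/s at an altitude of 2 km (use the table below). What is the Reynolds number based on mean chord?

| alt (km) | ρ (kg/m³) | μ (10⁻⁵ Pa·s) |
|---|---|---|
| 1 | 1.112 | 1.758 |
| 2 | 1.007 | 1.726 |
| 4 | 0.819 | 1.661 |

Re = 6.55×10^5

At 2 km, from the table: ρ = 1.007 kg/m³, μ = 1.726×10⁻⁵ Pa·s.
Re = ρ·v·c/μ = 1.007 × 26.6 × 0.422 / (1.726×10⁻⁵) = 6.55×10^5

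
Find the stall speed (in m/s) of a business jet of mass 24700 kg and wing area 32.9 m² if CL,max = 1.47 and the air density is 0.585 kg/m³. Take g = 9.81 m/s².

V_stall = 131 m/s

Stall occurs when L = W at CL,max. W = mg = 24700 × 9.81 = 2.423×10^5 N.
From L = ½ρV²S·CL,max = W: V_stall = √(2W/(ρSCL,max)) = √(2·2.423×10^5/(0.585·32.9·1.47))
V_stall = √17130 = 131 m/s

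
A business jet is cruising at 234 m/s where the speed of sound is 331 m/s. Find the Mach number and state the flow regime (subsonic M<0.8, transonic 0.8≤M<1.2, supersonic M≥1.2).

M = v/a = 234 / 331 = 0.707
M = 0.707 → subsonic.

M = 0.707 (subsonic)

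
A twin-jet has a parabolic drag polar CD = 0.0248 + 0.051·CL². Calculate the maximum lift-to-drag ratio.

For CD = CD0 + K·CL², (L/D)max occurs at CL* = √(CD0/K) and equals 1/(2√(K·CD0)).
(L/D)max = 1/(2√(0.051 × 0.0248)) = 1/(2 × 0.03556) = 14.1

(L/D)max = 14.1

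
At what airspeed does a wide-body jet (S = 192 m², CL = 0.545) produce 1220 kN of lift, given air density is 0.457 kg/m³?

L = ½ρv²S·CL ⇒ v = √(2L/(ρ·S·CL))
v = √(2 × 1.22×10^6 / (0.457 × 192 × 0.545)) = √51020 = 226 m/s

v = 226 m/s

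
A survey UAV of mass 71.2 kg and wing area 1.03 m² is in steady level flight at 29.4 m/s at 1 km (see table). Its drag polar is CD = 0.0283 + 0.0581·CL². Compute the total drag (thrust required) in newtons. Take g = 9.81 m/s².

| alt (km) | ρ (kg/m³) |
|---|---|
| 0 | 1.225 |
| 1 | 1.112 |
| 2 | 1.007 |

D = 71.3 N

At 1 km, from the table: ρ = 1.112 kg/m³.
Weight W = mg = 71.2 × 9.81 = 698.47 N; in level flight L = W.
Dynamic pressure q = 0.5 × 1.112 × 29.4² = 480.6 Pa.
CL = W/(q·S) = 698.47 / (480.6 × 1.03) = 1.411.
CD = 0.0283 + 0.0581 × 1.411² = 0.144.
D = q·S·CD = 480.6 × 1.03 × 0.144 = 71.27 N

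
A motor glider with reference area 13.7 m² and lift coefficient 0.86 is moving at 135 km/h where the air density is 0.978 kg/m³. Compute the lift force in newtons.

L = 8100 N

Convert speed: v = 135 km/h ÷ 3.6 = 37.5 m/s.
L = ½ρv²S·CL = ½ × 0.978 × 37.5² × 13.7 × 0.86 = 8100 N ≈ 8.1 kN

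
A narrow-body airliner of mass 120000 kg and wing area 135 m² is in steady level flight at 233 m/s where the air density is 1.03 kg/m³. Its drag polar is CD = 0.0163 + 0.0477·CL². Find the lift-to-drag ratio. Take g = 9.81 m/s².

In steady level flight, lift balances weight: W = mg = 120000 × 9.81 = 1.1772×10^6 N.
q = ½ρv² = ½ × 1.03 × 233² = 27960 Pa.
CL = 2W/(ρv²S) = 2×1.1772×10^6/(1.03×233²×135) = 0.3119.
CD = 0.0163 + 0.0477 × 0.3119² = 0.02094.
L/D = CL/CD = 0.3119 / 0.02094 = 14.9

L/D = 14.9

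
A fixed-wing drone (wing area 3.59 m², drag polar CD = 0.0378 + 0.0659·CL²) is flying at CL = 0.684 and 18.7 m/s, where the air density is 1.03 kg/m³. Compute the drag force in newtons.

D = 44.4 N

CD = 0.0378 + 0.0659 × 0.684² = 0.06863
D = ½ρv²S·CD = ½ × 1.03 × 18.7² × 3.59 × 0.06863 = 44.4 N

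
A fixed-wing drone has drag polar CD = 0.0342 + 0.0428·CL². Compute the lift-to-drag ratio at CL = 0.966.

L/D = 13

CD = 0.0342 + 0.0428 × 0.966² = 0.07414
L/D = CL/CD = 0.966 / 0.07414 = 13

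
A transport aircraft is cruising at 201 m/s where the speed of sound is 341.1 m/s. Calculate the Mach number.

M = v/a = 201 / 341.1 = 0.589

M = 0.589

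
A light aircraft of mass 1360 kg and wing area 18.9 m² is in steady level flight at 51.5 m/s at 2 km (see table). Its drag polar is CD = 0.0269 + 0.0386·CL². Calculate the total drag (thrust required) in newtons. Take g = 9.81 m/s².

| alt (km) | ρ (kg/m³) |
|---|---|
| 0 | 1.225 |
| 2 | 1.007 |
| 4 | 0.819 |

At 2 km, from the table: ρ = 1.007 kg/m³.
In steady level flight, lift balances weight: W = mg = 1360 × 9.81 = 13342 N.
Dynamic pressure q = 0.5 × 1.007 × 51.5² = 1335 Pa.
Required CL = L/(qS) = 13342/(1335·18.9) = 0.5286.
CD = 0.0269 + 0.0386 × 0.5286² = 0.03769.
D = q·S·CD = 1335 × 18.9 × 0.03769 = 951.2 N

D = 951 N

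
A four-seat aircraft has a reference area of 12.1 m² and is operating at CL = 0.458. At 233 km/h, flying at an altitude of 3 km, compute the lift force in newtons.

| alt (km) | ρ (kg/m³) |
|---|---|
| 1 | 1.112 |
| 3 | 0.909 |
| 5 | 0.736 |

At 3 km, from the table: ρ = 0.909 kg/m³.
Convert speed: v = 233 km/h ÷ 3.6 = 64.72 m/s.
Dynamic pressure q = ½ρv² = ½ × 0.909 × 64.72² = 1904 Pa.
L = q·S·CL = 1904 × 12.1 × 0.458 = 10600 N ≈ 10.6 kN

L = 10600 N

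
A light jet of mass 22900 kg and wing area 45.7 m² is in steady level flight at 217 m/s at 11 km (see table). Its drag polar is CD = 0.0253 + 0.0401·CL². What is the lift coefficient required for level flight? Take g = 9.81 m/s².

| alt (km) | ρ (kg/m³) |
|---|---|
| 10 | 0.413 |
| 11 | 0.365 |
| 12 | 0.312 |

At 11 km, from the table: ρ = 0.365 kg/m³.
Level flight ⇒ L = W = m·g = 22900 × 9.81 = 2.2465×10^5 N.
Dynamic pressure q = 0.5 × 0.365 × 217² = 8594 Pa.
CL = W/(q·S) = 2.2465×10^5 / (8594 × 45.7) = 0.572.

CL = 0.572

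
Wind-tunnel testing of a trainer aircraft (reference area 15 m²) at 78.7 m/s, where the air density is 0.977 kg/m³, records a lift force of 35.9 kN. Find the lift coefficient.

From L = ½ρv²S·CL, rearranging gives CL = 2L/(ρv²S).
CL = 2 × 35900 / (0.977 × 78.7² × 15) = 0.791

CL = 0.791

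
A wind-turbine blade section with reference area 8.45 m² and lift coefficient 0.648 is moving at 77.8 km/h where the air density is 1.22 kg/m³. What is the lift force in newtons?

L = 1560 N

Convert speed: v = 77.8 km/h ÷ 3.6 = 21.61 m/s.
L = ½ρv²S·CL = ½ × 1.22 × 21.61² × 8.45 × 0.648 = 1560 N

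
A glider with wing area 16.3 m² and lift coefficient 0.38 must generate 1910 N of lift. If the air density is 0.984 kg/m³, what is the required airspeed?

v = 25 m/s

L = ½ρv²S·CL ⇒ v = √(2L/(ρ·S·CL))
v = √(2 × 1910 / (0.984 × 16.3 × 0.38)) = √626.8 = 25 m/s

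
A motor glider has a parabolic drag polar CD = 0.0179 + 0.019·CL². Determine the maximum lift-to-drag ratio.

(L/D)max = 27.1

For CD = CD0 + K·CL², (L/D)max occurs at CL* = √(CD0/K) and equals 1/(2√(K·CD0)).
(L/D)max = 1/(2√(0.019 × 0.0179)) = 1/(2 × 0.01844) = 27.1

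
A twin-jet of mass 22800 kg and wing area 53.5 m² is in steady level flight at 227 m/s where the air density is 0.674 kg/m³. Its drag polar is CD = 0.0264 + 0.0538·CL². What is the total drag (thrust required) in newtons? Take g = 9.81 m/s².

D = 27400 N

In steady level flight, lift balances weight: W = mg = 22800 × 9.81 = 2.2367×10^5 N.
Dynamic pressure q = 0.5 × 0.674 × 227² = 17370 Pa.
CL = 2W/(ρv²S) = 2×2.2367×10^5/(0.674×227²×53.5) = 0.2408.
CD = 0.0264 + 0.0538 × 0.2408² = 0.02952.
D = q·S·CD = 17370 × 53.5 × 0.02952 = 27420 N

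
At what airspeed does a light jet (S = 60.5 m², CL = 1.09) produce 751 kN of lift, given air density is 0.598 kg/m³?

v = 195 m/s

L = ½ρv²S·CL ⇒ v = √(2L/(ρ·S·CL))
v = √(2 × 7.51×10^5 / (0.598 × 60.5 × 1.09)) = √38090 = 195 m/s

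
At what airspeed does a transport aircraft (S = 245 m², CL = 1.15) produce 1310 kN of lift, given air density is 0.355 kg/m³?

L = ½ρv²S·CL ⇒ v = √(2L/(ρ·S·CL))
v = √(2 × 1.31×10^6 / (0.355 × 245 × 1.15)) = √26190 = 162 m/s

v = 162 m/s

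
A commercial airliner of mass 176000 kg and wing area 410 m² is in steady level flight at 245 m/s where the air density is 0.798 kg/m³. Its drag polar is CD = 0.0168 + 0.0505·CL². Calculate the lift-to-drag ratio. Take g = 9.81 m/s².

In steady level flight, lift balances weight: W = mg = 176000 × 9.81 = 1.7266×10^6 N.
Dynamic pressure q = 0.5 × 0.798 × 245² = 23950 Pa.
CL = W/(q·S) = 1.7266×10^6 / (23950 × 410) = 0.1758.
CD = 0.0168 + 0.0505 × 0.1758² = 0.01836.
L/D = CL/CD = 0.1758 / 0.01836 = 9.58

L/D = 9.58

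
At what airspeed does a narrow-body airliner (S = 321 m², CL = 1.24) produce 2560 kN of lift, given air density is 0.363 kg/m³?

v = 188 m/s

L = ½ρv²S·CL ⇒ v = √(2L/(ρ·S·CL))
v = √(2 × 2.56×10^6 / (0.363 × 321 × 1.24)) = √35440 = 188 m/s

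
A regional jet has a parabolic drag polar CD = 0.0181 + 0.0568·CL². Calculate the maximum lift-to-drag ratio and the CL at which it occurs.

For CD = CD0 + K·CL², (L/D)max occurs at CL* = √(CD0/K) and equals 1/(2√(K·CD0)).
(L/D)max = 1/(2√(0.0568 × 0.0181)) = 1/(2 × 0.03206) = 15.6
CL* = √(0.0181/0.0568) = 0.565

(L/D)max = 15.6, at CL = 0.565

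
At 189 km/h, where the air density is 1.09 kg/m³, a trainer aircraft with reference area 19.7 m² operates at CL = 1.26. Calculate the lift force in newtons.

Convert speed: v = 189 km/h ÷ 3.6 = 52.5 m/s.
L = ½ρv²S·CL = ½ × 1.09 × 52.5² × 19.7 × 1.26 = 37300 N ≈ 37.3 kN

L = 37300 N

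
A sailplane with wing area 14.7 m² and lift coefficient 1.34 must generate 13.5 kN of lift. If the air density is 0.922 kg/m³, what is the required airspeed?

L = ½ρv²S·CL ⇒ v = √(2L/(ρ·S·CL))
v = √(2 × 13500 / (0.922 × 14.7 × 1.34)) = √1487 = 38.6 m/s

v = 38.6 m/s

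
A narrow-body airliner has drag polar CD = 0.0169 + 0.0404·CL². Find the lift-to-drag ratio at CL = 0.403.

L/D = 17.2

CD = 0.0169 + 0.0404 × 0.403² = 0.02346
L/D = CL/CD = 0.403 / 0.02346 = 17.2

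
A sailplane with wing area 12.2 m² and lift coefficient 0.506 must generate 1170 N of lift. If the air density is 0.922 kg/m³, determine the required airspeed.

v = 20.3 m/s

L = ½ρv²S·CL ⇒ v = √(2L/(ρ·S·CL))
v = √(2 × 1170 / (0.922 × 12.2 × 0.506)) = √411.1 = 20.3 m/s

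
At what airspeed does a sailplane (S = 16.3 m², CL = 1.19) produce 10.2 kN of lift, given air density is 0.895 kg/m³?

v = 34.3 m/s

L = ½ρv²S·CL ⇒ v = √(2L/(ρ·S·CL))
v = √(2 × 10200 / (0.895 × 16.3 × 1.19)) = √1175 = 34.3 m/s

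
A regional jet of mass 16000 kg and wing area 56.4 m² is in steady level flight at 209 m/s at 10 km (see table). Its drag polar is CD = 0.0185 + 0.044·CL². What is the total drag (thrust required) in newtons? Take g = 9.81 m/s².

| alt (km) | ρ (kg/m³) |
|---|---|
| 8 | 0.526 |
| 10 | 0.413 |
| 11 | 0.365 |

At 10 km, from the table: ρ = 0.413 kg/m³.
Level flight ⇒ L = W = m·g = 16000 × 9.81 = 1.5696×10^5 N.
Dynamic pressure q = 0.5 × 0.413 × 209² = 9020 Pa.
Required CL = L/(qS) = 1.5696×10^5/(9020·56.4) = 0.3085.
CD = 0.0185 + 0.044 × 0.3085² = 0.02269.
D = q·S·CD = 9020 × 56.4 × 0.02269 = 11540 N

D = 11500 N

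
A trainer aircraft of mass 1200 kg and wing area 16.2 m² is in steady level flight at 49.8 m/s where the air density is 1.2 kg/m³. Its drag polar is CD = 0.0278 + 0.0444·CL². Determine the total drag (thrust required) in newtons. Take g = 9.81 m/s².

D = 925 N

Level flight ⇒ L = W = m·g = 1200 × 9.81 = 11772 N.
q = ½ρv² = ½ × 1.2 × 49.8² = 1488 Pa.
CL = W/(q·S) = 11772 / (1488 × 16.2) = 0.4883.
CD = 0.0278 + 0.0444 × 0.4883² = 0.03839.
D = q·S·CD = 1488 × 16.2 × 0.03839 = 925.4 N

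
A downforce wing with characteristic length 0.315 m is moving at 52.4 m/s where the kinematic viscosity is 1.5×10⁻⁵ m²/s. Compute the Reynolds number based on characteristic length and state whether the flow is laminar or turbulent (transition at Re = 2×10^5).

Re = 1.1×10^6 (turbulent)

Re = v·c/ν = 52.4 × 0.315 / (1.5×10⁻⁵) = 1.1×10^6
Since 1.1×10^6 > 2×10^5, the flow is turbulent.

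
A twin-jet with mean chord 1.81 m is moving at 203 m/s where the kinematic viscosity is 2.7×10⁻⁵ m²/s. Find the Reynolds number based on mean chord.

Re = v·c/ν = 203 × 1.81 / (2.7×10⁻⁵) = 1.36×10^7

Re = 1.36×10^7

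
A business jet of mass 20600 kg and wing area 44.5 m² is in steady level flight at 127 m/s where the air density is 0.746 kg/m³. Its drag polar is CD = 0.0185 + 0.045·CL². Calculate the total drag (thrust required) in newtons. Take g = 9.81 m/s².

In steady level flight, lift balances weight: W = mg = 20600 × 9.81 = 2.0209×10^5 N.
Dynamic pressure q = 0.5 × 0.746 × 127² = 6016 Pa.
CL = 2W/(ρv²S) = 2×2.0209×10^5/(0.746×127²×44.5) = 0.7548.
CD = 0.0185 + 0.045 × 0.7548² = 0.04414.
D = q·S·CD = 6016 × 44.5 × 0.04414 = 11820 N

D = 11800 N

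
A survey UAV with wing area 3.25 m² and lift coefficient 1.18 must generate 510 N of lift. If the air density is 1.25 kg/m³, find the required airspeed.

v = 14.6 m/s

L = ½ρv²S·CL ⇒ v = √(2L/(ρ·S·CL))
v = √(2 × 510 / (1.25 × 3.25 × 1.18)) = √212.8 = 14.6 m/s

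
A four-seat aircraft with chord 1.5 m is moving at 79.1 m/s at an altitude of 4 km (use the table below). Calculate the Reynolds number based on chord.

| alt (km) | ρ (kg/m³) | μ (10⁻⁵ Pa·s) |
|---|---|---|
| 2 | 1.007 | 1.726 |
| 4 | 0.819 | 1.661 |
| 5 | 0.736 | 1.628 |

At 4 km, from the table: ρ = 0.819 kg/m³, μ = 1.661×10⁻⁵ Pa·s.
Re = ρ·v·c/μ = 0.819 × 79.1 × 1.5 / (1.661×10⁻⁵) = 5.85×10^6

Re = 5.85×10^6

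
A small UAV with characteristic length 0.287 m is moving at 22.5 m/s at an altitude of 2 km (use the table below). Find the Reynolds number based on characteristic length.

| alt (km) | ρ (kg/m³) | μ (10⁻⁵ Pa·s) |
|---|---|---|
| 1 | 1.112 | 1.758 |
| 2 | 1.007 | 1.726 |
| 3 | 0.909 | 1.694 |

At 2 km, from the table: ρ = 1.007 kg/m³, μ = 1.726×10⁻⁵ Pa·s.
Re = ρ·v·c/μ = 1.007 × 22.5 × 0.287 / (1.726×10⁻⁵) = 3.77×10^5

Re = 3.77×10^5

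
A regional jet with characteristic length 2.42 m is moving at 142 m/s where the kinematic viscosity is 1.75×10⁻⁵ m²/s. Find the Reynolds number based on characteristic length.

Re = 1.96×10^7

Re = v·c/ν = 142 × 2.42 / (1.75×10⁻⁵) = 1.96×10^7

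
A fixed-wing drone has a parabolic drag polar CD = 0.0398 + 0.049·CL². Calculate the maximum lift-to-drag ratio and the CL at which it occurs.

(L/D)max = 11.3, at CL = 0.901

For CD = CD0 + K·CL², (L/D)max occurs at CL* = √(CD0/K) and equals 1/(2√(K·CD0)).
(L/D)max = 1/(2√(0.049 × 0.0398)) = 1/(2 × 0.04416) = 11.3
CL* = √(0.0398/0.049) = 0.901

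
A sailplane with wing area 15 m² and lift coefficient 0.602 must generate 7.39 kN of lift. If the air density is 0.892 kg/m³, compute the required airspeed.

v = 42.8 m/s

L = ½ρv²S·CL ⇒ v = √(2L/(ρ·S·CL))
v = √(2 × 7390 / (0.892 × 15 × 0.602)) = √1835 = 42.8 m/s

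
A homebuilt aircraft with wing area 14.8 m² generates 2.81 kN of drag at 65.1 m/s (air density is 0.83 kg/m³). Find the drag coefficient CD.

From D = ½ρv²S·CD, rearranging gives CD = 2D/(ρv²S).
CD = 2 × 2810 / (0.83 × 65.1² × 14.8) = 0.108

CD = 0.108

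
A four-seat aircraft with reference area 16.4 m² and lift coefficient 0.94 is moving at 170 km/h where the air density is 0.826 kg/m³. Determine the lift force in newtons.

L = 14200 N

Convert speed: v = 170 km/h ÷ 3.6 = 47.22 m/s.
L = ½ρv²S·CL = ½ × 0.826 × 47.22² × 16.4 × 0.94 = 14200 N ≈ 14.2 kN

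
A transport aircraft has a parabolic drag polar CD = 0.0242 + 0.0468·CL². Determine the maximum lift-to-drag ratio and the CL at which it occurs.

For CD = CD0 + K·CL², (L/D)max occurs at CL* = √(CD0/K) and equals 1/(2√(K·CD0)).
(L/D)max = 1/(2√(0.0468 × 0.0242)) = 1/(2 × 0.03365) = 14.9
CL* = √(0.0242/0.0468) = 0.719

(L/D)max = 14.9, at CL = 0.719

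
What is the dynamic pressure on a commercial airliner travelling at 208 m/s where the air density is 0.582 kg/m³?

q = 12600 Pa

q = ½ρv² = ½ × 0.582 × 208² = 12600 Pa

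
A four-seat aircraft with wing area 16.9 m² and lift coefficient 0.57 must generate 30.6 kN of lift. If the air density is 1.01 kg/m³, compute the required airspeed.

v = 79.3 m/s

L = ½ρv²S·CL ⇒ v = √(2L/(ρ·S·CL))
v = √(2 × 30600 / (1.01 × 16.9 × 0.57)) = √6290 = 79.3 m/s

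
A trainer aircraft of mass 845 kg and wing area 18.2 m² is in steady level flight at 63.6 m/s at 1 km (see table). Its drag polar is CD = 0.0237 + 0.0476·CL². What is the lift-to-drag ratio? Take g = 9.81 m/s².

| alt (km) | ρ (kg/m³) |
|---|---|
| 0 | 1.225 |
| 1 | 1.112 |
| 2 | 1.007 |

At 1 km, from the table: ρ = 1.112 kg/m³.
Level flight ⇒ L = W = m·g = 845 × 9.81 = 8289.5 N.
Dynamic pressure q = 0.5 × 1.112 × 63.6² = 2249 Pa.
CL = 2W/(ρv²S) = 2×8289.5/(1.112×63.6²×18.2) = 0.2025.
CD = 0.0237 + 0.0476 × 0.2025² = 0.02565.
L/D = CL/CD = 0.2025 / 0.02565 = 7.89

L/D = 7.89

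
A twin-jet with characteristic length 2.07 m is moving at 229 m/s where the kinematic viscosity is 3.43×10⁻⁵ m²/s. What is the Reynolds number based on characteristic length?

Re = v·c/ν = 229 × 2.07 / (3.43×10⁻⁵) = 1.38×10^7

Re = 1.38×10^7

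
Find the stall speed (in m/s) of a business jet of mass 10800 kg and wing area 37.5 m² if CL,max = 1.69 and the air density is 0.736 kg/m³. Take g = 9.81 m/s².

V_stall = 67.4 m/s

Stall occurs when L = W at CL,max. W = mg = 10800 × 9.81 = 1.059×10^5 N.
V_stall = √(2W/(ρ·S·CL,max)) = √(2 × 1.059×10^5 / (0.736 × 37.5 × 1.69))
V_stall = √4543 = 67.4 m/s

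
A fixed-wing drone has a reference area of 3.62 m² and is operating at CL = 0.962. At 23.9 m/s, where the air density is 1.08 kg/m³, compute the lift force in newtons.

Dynamic pressure q = ½ρv² = ½ × 1.08 × 23.9² = 308.5 Pa.
L = q·S·CL = 308.5 × 3.62 × 0.962 = 1070 N

L = 1070 N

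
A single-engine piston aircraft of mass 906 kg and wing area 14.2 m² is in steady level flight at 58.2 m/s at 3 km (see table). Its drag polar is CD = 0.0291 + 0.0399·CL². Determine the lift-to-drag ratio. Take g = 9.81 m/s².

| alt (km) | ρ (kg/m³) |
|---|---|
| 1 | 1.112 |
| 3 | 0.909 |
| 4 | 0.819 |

At 3 km, from the table: ρ = 0.909 kg/m³.
Level flight ⇒ L = W = m·g = 906 × 9.81 = 8887.9 N.
q = ½ρv² = ½ × 0.909 × 58.2² = 1540 Pa.
CL = 2W/(ρv²S) = 2×8887.9/(0.909×58.2²×14.2) = 0.4066.
CD = 0.0291 + 0.0399 × 0.4066² = 0.0357.
L/D = CL/CD = 0.4066 / 0.0357 = 11.4

L/D = 11.4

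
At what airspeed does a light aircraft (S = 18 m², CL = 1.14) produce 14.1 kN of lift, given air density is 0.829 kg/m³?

L = ½ρv²S·CL ⇒ v = √(2L/(ρ·S·CL))
v = √(2 × 14100 / (0.829 × 18 × 1.14)) = √1658 = 40.7 m/s

v = 40.7 m/s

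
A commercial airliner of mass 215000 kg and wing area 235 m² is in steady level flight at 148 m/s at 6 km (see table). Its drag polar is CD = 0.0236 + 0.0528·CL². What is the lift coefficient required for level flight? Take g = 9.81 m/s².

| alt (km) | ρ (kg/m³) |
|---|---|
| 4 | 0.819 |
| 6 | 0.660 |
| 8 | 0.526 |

At 6 km, from the table: ρ = 0.660 kg/m³.
In steady level flight, lift balances weight: W = mg = 215000 × 9.81 = 2.1092×10^6 N.
Dynamic pressure q = 0.5 × 0.66 × 148² = 7228 Pa.
Required CL = L/(qS) = 2.1092×10^6/(7228·235) = 1.242.

CL = 1.24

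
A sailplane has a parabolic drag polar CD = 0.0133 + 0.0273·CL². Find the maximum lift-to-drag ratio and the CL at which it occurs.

For CD = CD0 + K·CL², (L/D)max occurs at CL* = √(CD0/K) and equals 1/(2√(K·CD0)).
(L/D)max = 1/(2√(0.0273 × 0.0133)) = 1/(2 × 0.01905) = 26.2
CL* = √(0.0133/0.0273) = 0.698

(L/D)max = 26.2, at CL = 0.698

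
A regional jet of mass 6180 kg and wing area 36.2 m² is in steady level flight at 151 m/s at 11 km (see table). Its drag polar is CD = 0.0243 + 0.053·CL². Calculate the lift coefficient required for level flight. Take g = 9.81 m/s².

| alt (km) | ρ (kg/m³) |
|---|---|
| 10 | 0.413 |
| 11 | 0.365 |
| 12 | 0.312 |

CL = 0.402

At 11 km, from the table: ρ = 0.365 kg/m³.
In steady level flight, lift balances weight: W = mg = 6180 × 9.81 = 60626 N.
q = ½ρv² = ½ × 0.365 × 151² = 4161 Pa.
CL = W/(q·S) = 60626 / (4161 × 36.2) = 0.4025.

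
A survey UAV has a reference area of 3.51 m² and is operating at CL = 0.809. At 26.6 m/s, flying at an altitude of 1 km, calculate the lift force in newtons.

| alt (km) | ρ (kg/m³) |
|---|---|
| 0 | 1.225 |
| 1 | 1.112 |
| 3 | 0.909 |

At 1 km, from the table: ρ = 1.112 kg/m³.
Dynamic pressure q = ½ρv² = ½ × 1.112 × 26.6² = 393.4 Pa.
L = q·S·CL = 393.4 × 3.51 × 0.809 = 1120 N

L = 1120 N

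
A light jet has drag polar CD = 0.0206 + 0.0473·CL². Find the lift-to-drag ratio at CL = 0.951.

L/D = 15

CD = 0.0206 + 0.0473 × 0.951² = 0.06338
L/D = CL/CD = 0.951 / 0.06338 = 15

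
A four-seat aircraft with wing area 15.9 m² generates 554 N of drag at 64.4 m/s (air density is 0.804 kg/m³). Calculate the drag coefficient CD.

CD = 0.0209

From D = ½ρv²S·CD, rearranging gives CD = 2D/(ρv²S).
CD = 2 × 554 / (0.804 × 64.4² × 15.9) = 0.0209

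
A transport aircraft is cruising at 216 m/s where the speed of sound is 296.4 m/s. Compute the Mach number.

M = v/a = 216 / 296.4 = 0.729

M = 0.729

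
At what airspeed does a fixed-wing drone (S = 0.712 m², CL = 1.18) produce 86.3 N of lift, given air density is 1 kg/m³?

L = ½ρv²S·CL ⇒ v = √(2L/(ρ·S·CL))
v = √(2 × 86.3 / (1 × 0.712 × 1.18)) = √205.4 = 14.3 m/s

v = 14.3 m/s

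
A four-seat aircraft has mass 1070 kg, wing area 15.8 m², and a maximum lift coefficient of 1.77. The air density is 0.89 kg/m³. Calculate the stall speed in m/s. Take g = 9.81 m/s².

Weight W = mg = 1070 × 9.81 = 10500 N.
V_stall = √(2W/(ρ·S·CL,max)) = √(2 × 10500 / (0.89 × 15.8 × 1.77))
V_stall = √843.5 = 29 m/s

V_stall = 29 m/s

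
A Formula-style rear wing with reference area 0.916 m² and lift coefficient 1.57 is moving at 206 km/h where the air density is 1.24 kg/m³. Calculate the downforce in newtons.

L = 2920 N

Convert speed: v = 206 km/h ÷ 3.6 = 57.22 m/s.
Dynamic pressure q = ½ρv² = ½ × 1.24 × 57.22² = 2030 Pa.
L = q·S·CL = 2030 × 0.916 × 1.57 = 2920 N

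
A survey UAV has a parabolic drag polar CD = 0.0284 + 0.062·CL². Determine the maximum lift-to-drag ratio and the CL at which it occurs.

For CD = CD0 + K·CL², (L/D)max occurs at CL* = √(CD0/K) and equals 1/(2√(K·CD0)).
(L/D)max = 1/(2√(0.062 × 0.0284)) = 1/(2 × 0.04196) = 11.9
CL* = √(0.0284/0.062) = 0.677

(L/D)max = 11.9, at CL = 0.677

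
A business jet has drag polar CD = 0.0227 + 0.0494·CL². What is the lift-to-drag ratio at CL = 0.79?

L/D = 14.8

CD = 0.0227 + 0.0494 × 0.79² = 0.05353
L/D = CL/CD = 0.79 / 0.05353 = 14.8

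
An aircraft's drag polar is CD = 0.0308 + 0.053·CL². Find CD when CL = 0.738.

CD = 0.0308 + 0.053 × 0.738² = 0.0308 + 0.02887 = 0.0597

CD = 0.0597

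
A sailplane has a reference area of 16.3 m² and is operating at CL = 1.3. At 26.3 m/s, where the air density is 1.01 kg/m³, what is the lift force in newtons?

Dynamic pressure q = ½ρv² = ½ × 1.01 × 26.3² = 349.3 Pa.
L = q·S·CL = 349.3 × 16.3 × 1.3 = 7400 N ≈ 7.4 kN

L = 7400 N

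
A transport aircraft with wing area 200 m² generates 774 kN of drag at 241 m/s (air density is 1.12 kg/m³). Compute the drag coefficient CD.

CD = 0.119

From D = ½ρv²S·CD, rearranging gives CD = 2D/(ρv²S).
CD = 2 × 7.74×10^5 / (1.12 × 241² × 200) = 0.119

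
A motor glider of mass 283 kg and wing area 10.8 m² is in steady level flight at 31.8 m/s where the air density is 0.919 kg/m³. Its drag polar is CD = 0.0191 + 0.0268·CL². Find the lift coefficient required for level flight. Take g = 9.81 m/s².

Level flight ⇒ L = W = m·g = 283 × 9.81 = 2776.2 N.
Dynamic pressure q = 0.5 × 0.919 × 31.8² = 464.7 Pa.
CL = 2W/(ρv²S) = 2×2776.2/(0.919×31.8²×10.8) = 0.5532.

CL = 0.553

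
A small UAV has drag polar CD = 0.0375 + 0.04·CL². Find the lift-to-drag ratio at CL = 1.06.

CD = 0.0375 + 0.04 × 1.06² = 0.08244
L/D = CL/CD = 1.06 / 0.08244 = 12.9

L/D = 12.9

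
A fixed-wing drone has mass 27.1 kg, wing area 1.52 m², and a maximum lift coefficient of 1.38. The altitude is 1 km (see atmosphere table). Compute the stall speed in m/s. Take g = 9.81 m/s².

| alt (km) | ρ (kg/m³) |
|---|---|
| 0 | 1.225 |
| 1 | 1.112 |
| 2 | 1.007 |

At 1 km, from the table: ρ = 1.112 kg/m³.
At stall, lift equals weight: L = W = m·g = 27.1 × 9.81 = 265.9 N.
From L = ½ρV²S·CL,max = W: V_stall = √(2W/(ρSCL,max)) = √(2·265.9/(1.112·1.52·1.38))
V_stall = √228 = 15.1 m/s

V_stall = 15.1 m/s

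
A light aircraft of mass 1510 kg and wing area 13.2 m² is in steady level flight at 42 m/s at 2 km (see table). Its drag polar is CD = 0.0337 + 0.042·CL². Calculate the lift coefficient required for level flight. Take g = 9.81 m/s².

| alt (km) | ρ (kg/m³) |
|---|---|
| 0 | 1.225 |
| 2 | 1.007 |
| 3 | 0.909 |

At 2 km, from the table: ρ = 1.007 kg/m³.
Weight W = mg = 1510 × 9.81 = 14813 N; in level flight L = W.
q = ½ρv² = ½ × 1.007 × 42² = 888.2 Pa.
Required CL = L/(qS) = 14813/(888.2·13.2) = 1.263.

CL = 1.26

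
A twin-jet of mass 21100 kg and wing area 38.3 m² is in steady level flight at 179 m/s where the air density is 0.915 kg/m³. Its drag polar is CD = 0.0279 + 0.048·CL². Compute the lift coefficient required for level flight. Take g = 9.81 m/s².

CL = 0.369

In steady level flight, lift balances weight: W = mg = 21100 × 9.81 = 2.0699×10^5 N.
q = ½ρv² = ½ × 0.915 × 179² = 14660 Pa.
Required CL = L/(qS) = 2.0699×10^5/(14660·38.3) = 0.3687.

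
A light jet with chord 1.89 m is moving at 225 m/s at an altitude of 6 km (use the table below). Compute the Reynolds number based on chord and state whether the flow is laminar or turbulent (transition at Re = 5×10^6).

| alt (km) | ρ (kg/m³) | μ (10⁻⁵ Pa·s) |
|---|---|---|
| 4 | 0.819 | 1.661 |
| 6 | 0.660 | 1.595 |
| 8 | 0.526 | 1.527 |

Re = 1.76×10^7 (turbulent)

At 6 km, from the table: ρ = 0.660 kg/m³, μ = 1.595×10⁻⁵ Pa·s.
Re = ρ·v·c/μ = 0.66 × 225 × 1.89 / (1.595×10⁻⁵) = 1.76×10^7
Since 1.76×10^7 > 5×10^6, the flow is turbulent.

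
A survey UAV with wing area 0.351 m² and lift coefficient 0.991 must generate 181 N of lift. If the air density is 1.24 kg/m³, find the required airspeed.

v = 29 m/s

L = ½ρv²S·CL ⇒ v = √(2L/(ρ·S·CL))
v = √(2 × 181 / (1.24 × 0.351 × 0.991)) = √839.3 = 29 m/s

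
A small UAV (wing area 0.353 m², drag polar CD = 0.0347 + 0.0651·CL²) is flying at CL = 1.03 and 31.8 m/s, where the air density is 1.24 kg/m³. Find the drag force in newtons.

CD = 0.0347 + 0.0651 × 1.03² = 0.1038
D = ½ρv²S·CD = ½ × 1.24 × 31.8² × 0.353 × 0.1038 = 23 N

D = 23 N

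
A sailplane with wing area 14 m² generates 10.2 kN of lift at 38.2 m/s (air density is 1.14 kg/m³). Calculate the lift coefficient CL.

From L = ½ρv²S·CL, rearranging gives CL = 2L/(ρv²S).
CL = 2 × 10200 / (1.14 × 38.2² × 14) = 0.876

CL = 0.876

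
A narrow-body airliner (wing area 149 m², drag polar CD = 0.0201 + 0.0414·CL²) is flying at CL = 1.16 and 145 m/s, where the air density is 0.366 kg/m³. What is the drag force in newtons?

CD = 0.0201 + 0.0414 × 1.16² = 0.07581
D = ½ρv²S·CD = ½ × 0.366 × 145² × 149 × 0.07581 = 43500 N

D = 43500 N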